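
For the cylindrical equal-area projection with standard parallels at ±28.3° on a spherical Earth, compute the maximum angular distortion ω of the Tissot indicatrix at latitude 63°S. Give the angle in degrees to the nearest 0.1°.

For cylindrical equal-area with standard parallel φ₀, h = cos φ / cos φ₀ and k = cos φ₀ / cos φ, so h·k = 1.
At 63°: h = 0.5156, k = 1.939; principal scales a = 1.939, b = 0.5156.
sin(ω/2) = (a − b)/(a + b) = 1.424/2.455 = 0.5800, so ω = 2 arcsin(0.5800) ≈ 70.9°.

70.9°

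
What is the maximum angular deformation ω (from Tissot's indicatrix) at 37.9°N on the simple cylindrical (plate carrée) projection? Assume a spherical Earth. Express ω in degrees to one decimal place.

13.5°

Plate carrée maps x = Rλ, y = Rφ. The meridian scale is h = 1 and the parallel scale is k = 1/cos φ = sec φ.
At 37.9°: h = 1.000, k = 1.267; principal scales a = 1.267, b = 1.000.
sin(ω/2) = (a − b)/(a + b) = 0.2673/2.267 = 0.1179, so ω = 2 arcsin(0.1179) ≈ 13.5°.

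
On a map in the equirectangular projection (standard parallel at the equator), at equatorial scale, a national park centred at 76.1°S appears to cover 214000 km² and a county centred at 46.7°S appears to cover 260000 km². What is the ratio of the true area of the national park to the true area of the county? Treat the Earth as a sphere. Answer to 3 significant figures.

0.288

Plate carrée has h = 1 and k = sec φ, giving areal scale sec φ; true area = (apparent area) · cos φ.
True area of national park: 214000 × cos(76.1°) = 214000 × 0.2402 = 51410 km².
True area of county: 260000 × cos(46.7°) = 260000 × 0.6858 = 178300 km².
Ratio = 51410 / 178300 ≈ 0.288.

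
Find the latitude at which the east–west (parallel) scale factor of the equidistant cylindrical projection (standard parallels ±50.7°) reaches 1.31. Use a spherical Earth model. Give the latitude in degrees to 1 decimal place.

61.1°

In the equirectangular projection with standard parallel φ₀ = 50.7° (x = Rλ cos φ₀, y = Rφ), meridians are true-scale (h = 1) and the parallel scale is k = cos φ₀ / cos φ.
k = cos φ₀ / cos φ = 1.31  ⇒  cos φ = cos 50.7° / 1.31 = 0.4835.
φ = arccos(0.4835) ≈ 61.1°.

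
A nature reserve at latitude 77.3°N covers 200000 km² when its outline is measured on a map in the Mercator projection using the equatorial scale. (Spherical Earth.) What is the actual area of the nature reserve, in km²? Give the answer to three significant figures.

The Mercator projection is conformal; its linear scale factor is the same in every direction and equals sec φ = 1/cos φ.
Areal scale = k² = sec²φ = 1/cos²(77.3°) = 1/0.2198² = 20.69.
True area = apparent / (areal scale) = 200000 / 20.69 ≈ 9670 km².

9670 km²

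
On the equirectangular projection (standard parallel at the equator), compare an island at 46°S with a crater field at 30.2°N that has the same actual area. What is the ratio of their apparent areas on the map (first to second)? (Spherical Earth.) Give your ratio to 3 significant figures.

For the equirectangular projection with φ₀ = 0 (plate carrée), h = 1 along meridians and k = sec φ along parallels.
Areal scale at 46°: h·k = 1.000 × 1.440 = 1.440.
Areal scale at 30.2°: h·k = 1.000 × 1.157 = 1.157.
Ratio = 1.440/1.157 ≈ 1.24.

1.24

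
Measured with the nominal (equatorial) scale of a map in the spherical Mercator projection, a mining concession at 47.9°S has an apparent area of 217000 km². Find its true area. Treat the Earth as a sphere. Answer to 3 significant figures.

97500 km²

For Mercator, h = k = sec φ (a conformal cylindrical projection has a single point scale, 1/cos φ).
Areal scale = k² = sec²φ = 1/cos²(47.9°) = 1/0.6704² = 2.225.
True area = apparent / (areal scale) = 217000 / 2.225 ≈ 97500 km².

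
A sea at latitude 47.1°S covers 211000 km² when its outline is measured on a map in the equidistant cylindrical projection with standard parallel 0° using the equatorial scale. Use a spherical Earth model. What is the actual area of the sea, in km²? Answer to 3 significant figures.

144000 km²

Plate carrée maps x = Rλ, y = Rφ. The meridian scale is h = 1 and the parallel scale is k = 1/cos φ = sec φ.
Areal scale = h·k = 1 × sec φ; at 47.1°, h = 1.000, k = 1.469, so h·k = 1.469.
True area = apparent / (areal scale) = 211000 / 1.469 ≈ 144000 km².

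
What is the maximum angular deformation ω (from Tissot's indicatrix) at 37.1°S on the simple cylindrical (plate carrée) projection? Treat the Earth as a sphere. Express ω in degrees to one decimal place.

For the equirectangular projection with φ₀ = 0 (plate carrée), h = 1 along meridians and k = sec φ along parallels.
At 37.1°: h = 1.000, k = 1.254; principal scales a = 1.254, b = 1.000.
sin(ω/2) = (a − b)/(a + b) = 0.2538/2.254 = 0.1126, so ω = 2 arcsin(0.1126) ≈ 12.9°.

12.9°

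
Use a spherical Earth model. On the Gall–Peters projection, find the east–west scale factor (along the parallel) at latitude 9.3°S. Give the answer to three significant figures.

Gall–Peters is a cylindrical equal-area projection with standard parallels at ±45°. A cylindrical equal-area projection with standard parallel φ₀ has meridian scale h = cos φ / cos φ₀ and parallel scale k = cos φ₀ / cos φ (so areas are preserved, h·k = 1).
k = cos 45° / cos 9.3° = 0.7071/0.9869 = 0.7165.

0.717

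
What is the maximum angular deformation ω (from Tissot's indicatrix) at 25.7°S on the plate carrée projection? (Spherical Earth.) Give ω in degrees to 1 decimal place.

For the equirectangular projection with φ₀ = 0 (plate carrée), h = 1 along meridians and k = sec φ along parallels.
At 25.7°: h = 1.000, k = 1.110; principal scales a = 1.110, b = 1.000.
sin(ω/2) = (a − b)/(a + b) = 0.1098/2.110 = 0.05204, so ω = 2 arcsin(0.05204) ≈ 6.0°.

6.0°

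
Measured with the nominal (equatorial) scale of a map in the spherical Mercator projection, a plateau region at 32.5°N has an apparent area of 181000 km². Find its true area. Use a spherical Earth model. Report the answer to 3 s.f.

129000 km²

Mercator is conformal, so the point scale is isotropic: h = k = sec φ = 1/cos φ.
Areal scale = k² = sec²φ = 1/cos²(32.5°) = 1/0.8434² = 1.406.
True area = apparent / (areal scale) = 181000 / 1.406 ≈ 129000 km².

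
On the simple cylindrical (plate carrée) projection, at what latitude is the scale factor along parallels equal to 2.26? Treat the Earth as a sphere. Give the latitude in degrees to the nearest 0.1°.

Plate carrée: h = 1, k = sec φ along parallels.
sec φ = 2.26  ⇒  cos φ = 0.4425  ⇒  φ ≈ 63.7°.

63.7°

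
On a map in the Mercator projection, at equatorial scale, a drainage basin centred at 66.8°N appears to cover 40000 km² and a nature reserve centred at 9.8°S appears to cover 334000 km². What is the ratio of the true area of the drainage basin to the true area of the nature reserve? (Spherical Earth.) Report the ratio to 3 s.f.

Mercator's areal exaggeration is sec²φ; hence true area = (apparent area) · cos²φ.
True area of drainage basin: 40000 × cos²(66.8°) = 40000 × 0.1552 = 6208 km².
True area of nature reserve: 334000 × cos²(9.8°) = 334000 × 0.9710 = 324300 km².
Ratio = 6208 / 324300 ≈ 0.0191.

0.0191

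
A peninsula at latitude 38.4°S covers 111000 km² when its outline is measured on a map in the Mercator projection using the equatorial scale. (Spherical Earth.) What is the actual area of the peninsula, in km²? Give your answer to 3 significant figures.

For Mercator, h = k = sec φ (a conformal cylindrical projection has a single point scale, 1/cos φ).
Areal scale = k² = sec²φ = 1/cos²(38.4°) = 1/0.7837² = 1.628.
True area = apparent / (areal scale) = 111000 / 1.628 ≈ 68200 km².

68200 km²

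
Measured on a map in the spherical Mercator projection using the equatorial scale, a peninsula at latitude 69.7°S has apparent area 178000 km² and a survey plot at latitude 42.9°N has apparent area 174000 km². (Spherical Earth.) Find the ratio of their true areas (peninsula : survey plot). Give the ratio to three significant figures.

On Mercator the areal scale is sec²φ, so true area = apparent × cos²φ.
True area of peninsula: 178000 × cos²(69.7°) = 178000 × 0.1204 = 21420 km².
True area of survey plot: 174000 × cos²(42.9°) = 174000 × 0.5366 = 93370 km².
Ratio = 21420 / 93370 ≈ 0.229.

0.229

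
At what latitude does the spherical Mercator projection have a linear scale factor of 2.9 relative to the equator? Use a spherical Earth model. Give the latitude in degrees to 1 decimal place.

Mercator scale is k = sec φ = 1/cos φ.
1/cos φ = 2.9  ⇒  cos φ = 0.3448  ⇒  φ = arccos(0.3448) ≈ 69.8°.

69.8°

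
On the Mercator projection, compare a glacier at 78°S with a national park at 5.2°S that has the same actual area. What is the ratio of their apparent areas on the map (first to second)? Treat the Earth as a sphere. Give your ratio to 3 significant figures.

22.9

On Mercator, area is exaggerated by sec²φ = 1/cos²φ.
At 78°: sec²(78°) = 1/0.2079² = 23.13.
At 5.2°: sec²(5.2°) = 1/0.9959² = 1.008.
Ratio = 23.13/1.008 = cos²(5.2°)/cos²(78°) ≈ 22.9.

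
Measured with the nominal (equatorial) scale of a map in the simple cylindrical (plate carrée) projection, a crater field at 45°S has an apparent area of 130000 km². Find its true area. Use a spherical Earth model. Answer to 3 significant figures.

91900 km²

In the plate carrée (x = Rλ, y = Rφ), meridians are true-scale (h = 1) and parallels are stretched by k = sec φ.
Areal scale = h·k = 1 × sec φ; at 45°, h = 1.000, k = 1.414, so h·k = 1.414.
True area = apparent / (areal scale) = 130000 / 1.414 ≈ 91900 km².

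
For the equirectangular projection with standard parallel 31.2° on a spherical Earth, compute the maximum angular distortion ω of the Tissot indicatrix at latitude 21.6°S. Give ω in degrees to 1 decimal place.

4.8°

The equidistant cylindrical projection with φ₀ = 31.2° has h = 1 (meridians true) and k = cos φ₀ / cos φ along parallels.
At 21.6°: h = 1.000, k = 0.9200; principal scales a = 1.000, b = 0.9200.
sin(ω/2) = (a − b)/(a + b) = 0.08003/1.920 = 0.04168, so ω = 2 arcsin(0.04168) ≈ 4.8°.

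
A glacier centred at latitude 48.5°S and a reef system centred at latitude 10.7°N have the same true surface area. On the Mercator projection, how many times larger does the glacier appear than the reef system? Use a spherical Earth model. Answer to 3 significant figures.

Mercator is conformal with k = sec φ, so areal scale = k² = sec²φ.
At 48.5°: sec²(48.5°) = 1/0.6626² = 2.278.
At 10.7°: sec²(10.7°) = 1/0.9826² = 1.036.
Ratio = 2.278/1.036 = cos²(10.7°)/cos²(48.5°) ≈ 2.20.

2.20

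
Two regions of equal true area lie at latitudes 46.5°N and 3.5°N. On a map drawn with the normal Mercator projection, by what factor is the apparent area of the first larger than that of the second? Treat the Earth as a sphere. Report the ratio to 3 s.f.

On Mercator, area is exaggerated by sec²φ = 1/cos²φ.
At 46.5°: sec²(46.5°) = 1/0.6884² = 2.110.
At 3.5°: sec²(3.5°) = 1/0.9981² = 1.004.
Ratio = 2.110/1.004 = cos²(3.5°)/cos²(46.5°) ≈ 2.10.

2.10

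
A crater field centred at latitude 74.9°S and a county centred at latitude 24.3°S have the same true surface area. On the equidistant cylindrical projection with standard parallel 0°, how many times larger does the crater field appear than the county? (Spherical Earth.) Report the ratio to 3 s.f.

3.50

In the plate carrée (x = Rλ, y = Rφ), meridians are true-scale (h = 1) and parallels are stretched by k = sec φ.
Areal scale at 74.9°: h·k = 1.000 × 3.839 = 3.839.
Areal scale at 24.3°: h·k = 1.000 × 1.097 = 1.097.
Ratio = 3.839/1.097 ≈ 3.50.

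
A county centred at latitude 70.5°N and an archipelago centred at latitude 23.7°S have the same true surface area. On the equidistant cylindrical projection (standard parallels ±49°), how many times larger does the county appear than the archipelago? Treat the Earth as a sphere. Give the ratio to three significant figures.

With standard parallel φ₀ = 49°, the equirectangular projection gives x = Rλ cos φ₀, y = Rφ, so h = 1 and k = cos 49° / cos φ.
Areal scale at 70.5°: h·k = 1.000 × 1.965 = 1.965.
Areal scale at 23.7°: h·k = 1.000 × 0.7165 = 0.7165.
Ratio = 1.965/0.7165 ≈ 2.74.

2.74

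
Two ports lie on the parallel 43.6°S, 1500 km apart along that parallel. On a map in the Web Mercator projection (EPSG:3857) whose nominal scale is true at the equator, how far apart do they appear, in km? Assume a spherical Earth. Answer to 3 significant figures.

Mercator is conformal, so the point scale is isotropic: h = k = sec φ = 1/cos φ.
Along the parallel, k = sec 43.6° = 1/0.7242 = 1.381.
Map distance = 1500 × 1.381 ≈ 2070 km.

2070 km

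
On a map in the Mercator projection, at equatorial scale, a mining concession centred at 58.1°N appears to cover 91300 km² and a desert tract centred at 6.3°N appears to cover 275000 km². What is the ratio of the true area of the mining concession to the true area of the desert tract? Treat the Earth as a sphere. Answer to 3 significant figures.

0.0938

Since Mercator area scale is 1/cos²φ, the true area equals the apparent area multiplied by cos²φ.
True area of mining concession: 91300 × cos²(58.1°) = 91300 × 0.2792 = 25500 km².
True area of desert tract: 275000 × cos²(6.3°) = 275000 × 0.9880 = 271700 km².
Ratio = 25500 / 271700 ≈ 0.0938.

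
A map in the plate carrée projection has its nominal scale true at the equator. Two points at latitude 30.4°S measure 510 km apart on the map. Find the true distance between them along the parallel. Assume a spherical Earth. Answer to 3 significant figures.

Plate carrée maps x = Rλ, y = Rφ. The meridian scale is h = 1 and the parallel scale is k = 1/cos φ = sec φ.
Along the parallel at 30.4°, map distances are exaggerated by k = sec 30.4° = 1.159.
True distance = 510 / 1.159 = 510 × cos 30.4° ≈ 440 km.

440 km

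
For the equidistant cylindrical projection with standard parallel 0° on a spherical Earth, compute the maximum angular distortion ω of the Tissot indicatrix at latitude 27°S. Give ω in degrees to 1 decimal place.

6.6°

In the plate carrée (x = Rλ, y = Rφ), meridians are true-scale (h = 1) and parallels are stretched by k = sec φ.
At 27°: h = 1.000, k = 1.122; principal scales a = 1.122, b = 1.000.
sin(ω/2) = (a − b)/(a + b) = 0.1223/2.122 = 0.05764, so ω = 2 arcsin(0.05764) ≈ 6.6°.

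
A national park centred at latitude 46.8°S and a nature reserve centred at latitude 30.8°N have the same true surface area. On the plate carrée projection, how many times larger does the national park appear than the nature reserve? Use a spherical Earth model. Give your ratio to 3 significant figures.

1.25

In the plate carrée (x = Rλ, y = Rφ), meridians are true-scale (h = 1) and parallels are stretched by k = sec φ.
Areal scale at 46.8°: h·k = 1.000 × 1.461 = 1.461.
Areal scale at 30.8°: h·k = 1.000 × 1.164 = 1.164.
Ratio = 1.461/1.164 ≈ 1.25.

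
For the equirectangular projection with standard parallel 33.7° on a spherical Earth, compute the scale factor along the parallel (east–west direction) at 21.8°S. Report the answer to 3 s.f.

In the equirectangular projection with standard parallel φ₀ = 33.7° (x = Rλ cos φ₀, y = Rφ), meridians are true-scale (h = 1) and the parallel scale is k = cos φ₀ / cos φ.
k = cos 33.7° / cos 21.8° = 0.8320/0.9285 = 0.8960.

0.896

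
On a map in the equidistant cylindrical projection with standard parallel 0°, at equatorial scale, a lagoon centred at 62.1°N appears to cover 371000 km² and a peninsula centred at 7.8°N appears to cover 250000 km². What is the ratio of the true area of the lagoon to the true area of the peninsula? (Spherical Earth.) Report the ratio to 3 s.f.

0.701

On the plate carrée, areal scale = h·k = 1 × sec φ, so true area = apparent × cos φ.
True area of lagoon: 371000 × cos(62.1°) = 371000 × 0.4679 = 173600 km².
True area of peninsula: 250000 × cos(7.8°) = 250000 × 0.9907 = 247700 km².
Ratio = 173600 / 247700 ≈ 0.701.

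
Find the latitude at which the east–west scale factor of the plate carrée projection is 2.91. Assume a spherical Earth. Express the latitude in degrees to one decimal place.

69.9°

Plate carrée: h = 1, k = sec φ along parallels.
sec φ = 2.91  ⇒  cos φ = 0.3436  ⇒  φ ≈ 69.9°.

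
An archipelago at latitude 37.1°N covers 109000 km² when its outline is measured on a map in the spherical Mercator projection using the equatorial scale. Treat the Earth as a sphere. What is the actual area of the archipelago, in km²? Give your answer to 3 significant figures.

Mercator is conformal, so the point scale is isotropic: h = k = sec φ = 1/cos φ.
Areal scale = k² = sec²φ = 1/cos²(37.1°) = 1/0.7976² = 1.572.
True area = apparent / (areal scale) = 109000 / 1.572 ≈ 69300 km².

69300 km²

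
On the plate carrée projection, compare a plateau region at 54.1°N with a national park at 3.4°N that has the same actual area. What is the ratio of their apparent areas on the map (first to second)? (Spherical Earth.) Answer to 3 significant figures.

For the equirectangular projection with φ₀ = 0 (plate carrée), h = 1 along meridians and k = sec φ along parallels.
Areal scale at 54.1°: h·k = 1.000 × 1.705 = 1.705.
Areal scale at 3.4°: h·k = 1.000 × 1.002 = 1.002.
Ratio = 1.705/1.002 ≈ 1.70.

1.70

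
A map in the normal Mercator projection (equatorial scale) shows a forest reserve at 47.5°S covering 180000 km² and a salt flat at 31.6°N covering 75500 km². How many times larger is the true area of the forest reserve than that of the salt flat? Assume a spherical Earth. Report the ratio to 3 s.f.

1.50

Since Mercator area scale is 1/cos²φ, the true area equals the apparent area multiplied by cos²φ.
True area of forest reserve: 180000 × cos²(47.5°) = 180000 × 0.4564 = 82160 km².
True area of salt flat: 75500 × cos²(31.6°) = 75500 × 0.7254 = 54770 km².
Ratio = 82160 / 54770 ≈ 1.50.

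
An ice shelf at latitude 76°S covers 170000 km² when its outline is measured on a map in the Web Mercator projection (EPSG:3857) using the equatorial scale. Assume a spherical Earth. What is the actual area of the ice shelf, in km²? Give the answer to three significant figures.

9950 km²

The Mercator projection is conformal; its linear scale factor is the same in every direction and equals sec φ = 1/cos φ.
Areal scale = k² = sec²φ = 1/cos²(76°) = 1/0.2419² = 17.09.
True area = apparent / (areal scale) = 170000 / 17.09 ≈ 9950 km².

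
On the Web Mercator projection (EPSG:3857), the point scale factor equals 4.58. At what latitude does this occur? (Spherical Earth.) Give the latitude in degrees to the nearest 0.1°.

77.4°

Mercator scale is k = sec φ = 1/cos φ.
1/cos φ = 4.58  ⇒  cos φ = 0.2183  ⇒  φ = arccos(0.2183) ≈ 77.4°.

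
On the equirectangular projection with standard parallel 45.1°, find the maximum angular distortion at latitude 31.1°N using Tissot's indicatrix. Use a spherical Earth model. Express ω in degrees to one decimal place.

11.0°

The equidistant cylindrical projection with φ₀ = 45.1° has h = 1 (meridians true) and k = cos φ₀ / cos φ along parallels.
At 31.1°: h = 1.000, k = 0.8244; principal scales a = 1.000, b = 0.8244.
sin(ω/2) = (a − b)/(a + b) = 0.1756/1.824 = 0.09628, so ω = 2 arcsin(0.09628) ≈ 11.0°.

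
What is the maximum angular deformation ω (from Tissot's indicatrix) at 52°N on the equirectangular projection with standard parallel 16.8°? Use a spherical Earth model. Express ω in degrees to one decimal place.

25.1°

With standard parallel φ₀ = 16.8°, the equirectangular projection gives x = Rλ cos φ₀, y = Rφ, so h = 1 and k = cos 16.8° / cos φ.
At 52°: h = 1.000, k = 1.555; principal scales a = 1.555, b = 1.000.
sin(ω/2) = (a − b)/(a + b) = 0.5549/2.555 = 0.2172, so ω = 2 arcsin(0.2172) ≈ 25.1°.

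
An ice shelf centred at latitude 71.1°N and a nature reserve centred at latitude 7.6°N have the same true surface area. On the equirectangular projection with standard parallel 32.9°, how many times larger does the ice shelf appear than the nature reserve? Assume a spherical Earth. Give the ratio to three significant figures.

The equidistant cylindrical projection with φ₀ = 32.9° has h = 1 (meridians true) and k = cos φ₀ / cos φ along parallels.
Areal scale at 71.1°: h·k = 1.000 × 2.592 = 2.592.
Areal scale at 7.6°: h·k = 1.000 × 0.8471 = 0.8471.
Ratio = 2.592/0.8471 ≈ 3.06.

3.06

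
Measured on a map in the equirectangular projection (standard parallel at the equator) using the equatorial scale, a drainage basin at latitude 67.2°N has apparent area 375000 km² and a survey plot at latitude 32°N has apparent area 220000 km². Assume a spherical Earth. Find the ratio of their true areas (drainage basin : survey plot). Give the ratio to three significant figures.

0.779

On the plate carrée, areal scale = h·k = 1 × sec φ, so true area = apparent × cos φ.
True area of drainage basin: 375000 × cos(67.2°) = 375000 × 0.3875 = 145300 km².
True area of survey plot: 220000 × cos(32°) = 220000 × 0.8480 = 186600 km².
Ratio = 145300 / 186600 ≈ 0.779.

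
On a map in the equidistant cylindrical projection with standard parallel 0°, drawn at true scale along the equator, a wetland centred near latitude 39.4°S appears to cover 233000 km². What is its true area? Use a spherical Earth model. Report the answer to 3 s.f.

180000 km²

Plate carrée maps x = Rλ, y = Rφ. The meridian scale is h = 1 and the parallel scale is k = 1/cos φ = sec φ.
Areal scale = h·k = 1 × sec φ; at 39.4°, h = 1.000, k = 1.294, so h·k = 1.294.
True area = apparent / (areal scale) = 233000 / 1.294 ≈ 180000 km².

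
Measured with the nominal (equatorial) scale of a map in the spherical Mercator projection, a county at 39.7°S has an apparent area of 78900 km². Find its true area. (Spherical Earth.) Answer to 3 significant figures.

The Mercator projection is conformal; its linear scale factor is the same in every direction and equals sec φ = 1/cos φ.
Areal scale = k² = sec²φ = 1/cos²(39.7°) = 1/0.7694² = 1.689.
True area = apparent / (areal scale) = 78900 / 1.689 ≈ 46700 km².

46700 km²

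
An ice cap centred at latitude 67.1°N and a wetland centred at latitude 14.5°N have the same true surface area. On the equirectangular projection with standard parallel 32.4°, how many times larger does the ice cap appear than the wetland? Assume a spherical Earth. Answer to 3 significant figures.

With standard parallel φ₀ = 32.4°, the equirectangular projection gives x = Rλ cos φ₀, y = Rφ, so h = 1 and k = cos 32.4° / cos φ.
Areal scale at 67.1°: h·k = 1.000 × 2.170 = 2.170.
Areal scale at 14.5°: h·k = 1.000 × 0.8721 = 0.8721.
Ratio = 2.170/0.8721 ≈ 2.49.

2.49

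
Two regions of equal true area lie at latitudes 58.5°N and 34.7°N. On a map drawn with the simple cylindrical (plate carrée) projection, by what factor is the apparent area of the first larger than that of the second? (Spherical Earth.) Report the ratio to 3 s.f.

1.57

For the equirectangular projection with φ₀ = 0 (plate carrée), h = 1 along meridians and k = sec φ along parallels.
Areal scale at 58.5°: h·k = 1.000 × 1.914 = 1.914.
Areal scale at 34.7°: h·k = 1.000 × 1.216 = 1.216.
Ratio = 1.914/1.216 ≈ 1.57.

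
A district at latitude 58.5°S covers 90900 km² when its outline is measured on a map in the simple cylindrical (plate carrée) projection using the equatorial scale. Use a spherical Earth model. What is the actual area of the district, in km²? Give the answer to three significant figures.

47500 km²

Plate carrée maps x = Rλ, y = Rφ. The meridian scale is h = 1 and the parallel scale is k = 1/cos φ = sec φ.
Areal scale = h·k = 1 × sec φ; at 58.5°, h = 1.000, k = 1.914, so h·k = 1.914.
True area = apparent / (areal scale) = 90900 / 1.914 ≈ 47500 km².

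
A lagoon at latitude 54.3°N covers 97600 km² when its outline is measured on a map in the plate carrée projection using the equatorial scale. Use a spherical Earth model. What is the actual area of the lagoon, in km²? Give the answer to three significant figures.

For the equirectangular projection with φ₀ = 0 (plate carrée), h = 1 along meridians and k = sec φ along parallels.
Areal scale = h·k = 1 × sec φ; at 54.3°, h = 1.000, k = 1.714, so h·k = 1.714.
True area = apparent / (areal scale) = 97600 / 1.714 ≈ 57000 km².

57000 km²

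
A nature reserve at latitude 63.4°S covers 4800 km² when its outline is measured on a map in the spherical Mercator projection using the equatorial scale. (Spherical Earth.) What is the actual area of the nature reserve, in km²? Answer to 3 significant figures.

962 km²

Mercator is conformal, so the point scale is isotropic: h = k = sec φ = 1/cos φ.
Areal scale = k² = sec²φ = 1/cos²(63.4°) = 1/0.4478² = 4.988.
True area = apparent / (areal scale) = 4800 / 4.988 ≈ 962 km².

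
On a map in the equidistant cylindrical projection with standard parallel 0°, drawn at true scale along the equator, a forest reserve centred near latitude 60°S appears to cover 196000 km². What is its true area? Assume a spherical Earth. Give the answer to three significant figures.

For the equirectangular projection with φ₀ = 0 (plate carrée), h = 1 along meridians and k = sec φ along parallels.
Areal scale = h·k = 1 × sec φ; at 60°, h = 1.000, k = 2.000, so h·k = 2.000.
True area = apparent / (areal scale) = 196000 / 2.000 ≈ 98000 km².

98000 km²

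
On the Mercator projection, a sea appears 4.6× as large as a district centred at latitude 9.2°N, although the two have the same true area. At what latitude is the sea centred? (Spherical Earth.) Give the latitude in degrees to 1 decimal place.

62.6°

On Mercator, (apparent₁)/(apparent₂) = sec²φ₁ / sec²φ₂ when true areas are equal.
cos²φ₂ / cos²φ₁ = 4.6  ⇒  cos φ₁ = cos 9.2° / √4.6 = 0.9871/2.145 = 0.4603.
φ₁ = arccos(0.4603) ≈ 62.6°.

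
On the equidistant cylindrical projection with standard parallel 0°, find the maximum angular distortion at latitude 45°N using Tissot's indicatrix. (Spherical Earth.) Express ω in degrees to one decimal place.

In the plate carrée (x = Rλ, y = Rφ), meridians are true-scale (h = 1) and parallels are stretched by k = sec φ.
At 45°: h = 1.000, k = 1.414; principal scales a = 1.414, b = 1.000.
sin(ω/2) = (a − b)/(a + b) = 0.4142/2.414 = 0.1716, so ω = 2 arcsin(0.1716) ≈ 19.8°.

19.8°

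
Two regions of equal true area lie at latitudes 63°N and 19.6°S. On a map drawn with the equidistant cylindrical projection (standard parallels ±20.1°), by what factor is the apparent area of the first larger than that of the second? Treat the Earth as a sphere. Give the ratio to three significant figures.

With standard parallel φ₀ = 20.1°, the equirectangular projection gives x = Rλ cos φ₀, y = Rφ, so h = 1 and k = cos 20.1° / cos φ.
Areal scale at 63°: h·k = 1.000 × 2.069 = 2.069.
Areal scale at 19.6°: h·k = 1.000 × 0.9969 = 0.9969.
Ratio = 2.069/0.9969 ≈ 2.08.

2.08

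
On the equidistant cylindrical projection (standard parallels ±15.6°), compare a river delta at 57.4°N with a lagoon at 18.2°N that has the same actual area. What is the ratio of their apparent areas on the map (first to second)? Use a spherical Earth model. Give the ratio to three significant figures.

With standard parallel φ₀ = 15.6°, the equirectangular projection gives x = Rλ cos φ₀, y = Rφ, so h = 1 and k = cos 15.6° / cos φ.
Areal scale at 57.4°: h·k = 1.000 × 1.788 = 1.788.
Areal scale at 18.2°: h·k = 1.000 × 1.014 = 1.014.
Ratio = 1.788/1.014 ≈ 1.76.

1.76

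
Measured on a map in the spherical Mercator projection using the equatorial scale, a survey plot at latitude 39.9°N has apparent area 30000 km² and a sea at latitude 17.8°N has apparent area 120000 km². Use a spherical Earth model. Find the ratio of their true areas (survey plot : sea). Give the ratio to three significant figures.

0.162

Mercator's areal exaggeration is sec²φ; hence true area = (apparent area) · cos²φ.
True area of survey plot: 30000 × cos²(39.9°) = 30000 × 0.5885 = 17660 km².
True area of sea: 120000 × cos²(17.8°) = 120000 × 0.9066 = 108800 km².
Ratio = 17660 / 108800 ≈ 0.162.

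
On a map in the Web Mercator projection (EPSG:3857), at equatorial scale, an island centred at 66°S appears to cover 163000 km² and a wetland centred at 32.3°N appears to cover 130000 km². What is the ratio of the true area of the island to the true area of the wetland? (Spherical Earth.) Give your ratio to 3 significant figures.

0.290

Since Mercator area scale is 1/cos²φ, the true area equals the apparent area multiplied by cos²φ.
True area of island: 163000 × cos²(66°) = 163000 × 0.1654 = 26970 km².
True area of wetland: 130000 × cos²(32.3°) = 130000 × 0.7145 = 92880 km².
Ratio = 26970 / 92880 ≈ 0.290.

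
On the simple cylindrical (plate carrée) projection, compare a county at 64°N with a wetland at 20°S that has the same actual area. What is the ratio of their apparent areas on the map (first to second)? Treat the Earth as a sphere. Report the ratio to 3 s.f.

Plate carrée maps x = Rλ, y = Rφ. The meridian scale is h = 1 and the parallel scale is k = 1/cos φ = sec φ.
Areal scale at 64°: h·k = 1.000 × 2.281 = 2.281.
Areal scale at 20°: h·k = 1.000 × 1.064 = 1.064.
Ratio = 2.281/1.064 ≈ 2.14.

2.14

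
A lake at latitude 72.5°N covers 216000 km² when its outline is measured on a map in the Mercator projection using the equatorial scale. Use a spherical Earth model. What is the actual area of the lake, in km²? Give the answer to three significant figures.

Mercator is conformal, so the point scale is isotropic: h = k = sec φ = 1/cos φ.
Areal scale = k² = sec²φ = 1/cos²(72.5°) = 1/0.3007² = 11.06.
True area = apparent / (areal scale) = 216000 / 11.06 ≈ 19500 km².

19500 km²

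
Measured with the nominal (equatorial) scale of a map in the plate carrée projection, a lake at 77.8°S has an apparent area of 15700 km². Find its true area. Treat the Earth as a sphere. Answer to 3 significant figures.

For the equirectangular projection with φ₀ = 0 (plate carrée), h = 1 along meridians and k = sec φ along parallels.
Areal scale = h·k = 1 × sec φ; at 77.8°, h = 1.000, k = 4.732, so h·k = 4.732.
True area = apparent / (areal scale) = 15700 / 4.732 ≈ 3320 km².

3320 km²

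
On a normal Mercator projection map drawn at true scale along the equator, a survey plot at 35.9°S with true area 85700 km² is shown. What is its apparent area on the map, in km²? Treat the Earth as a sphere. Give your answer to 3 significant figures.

131000 km²

Mercator is conformal, so the point scale is isotropic: h = k = sec φ = 1/cos φ.
Areal scale = k² = sec²φ = 1/cos²(35.9°) = 1/0.8100² = 1.524.
Apparent area = 85700 × 1.524 ≈ 131000 km².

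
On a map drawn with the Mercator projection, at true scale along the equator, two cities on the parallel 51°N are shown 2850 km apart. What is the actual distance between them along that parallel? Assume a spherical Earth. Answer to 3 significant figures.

1790 km

Mercator is conformal, so the point scale is isotropic: h = k = sec φ = 1/cos φ.
Along the parallel at 51°, map distances are exaggerated by k = sec 51° = 1.589.
True distance = 2850 / 1.589 = 2850 × cos 51° ≈ 1790 km.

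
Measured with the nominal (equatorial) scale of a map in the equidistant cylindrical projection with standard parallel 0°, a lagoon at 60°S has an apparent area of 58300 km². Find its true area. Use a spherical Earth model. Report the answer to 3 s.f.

In the plate carrée (x = Rλ, y = Rφ), meridians are true-scale (h = 1) and parallels are stretched by k = sec φ.
Areal scale = h·k = 1 × sec φ; at 60°, h = 1.000, k = 2.000, so h·k = 2.000.
True area = apparent / (areal scale) = 58300 / 2.000 ≈ 29200 km².

29200 km²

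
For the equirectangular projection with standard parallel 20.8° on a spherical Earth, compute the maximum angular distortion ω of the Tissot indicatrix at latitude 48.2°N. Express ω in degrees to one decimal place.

In the equirectangular projection with standard parallel φ₀ = 20.8° (x = Rλ cos φ₀, y = Rφ), meridians are true-scale (h = 1) and the parallel scale is k = cos φ₀ / cos φ.
At 48.2°: h = 1.000, k = 1.403; principal scales a = 1.403, b = 1.000.
sin(ω/2) = (a − b)/(a + b) = 0.4025/2.403 = 0.1675, so ω = 2 arcsin(0.1675) ≈ 19.3°.

19.3°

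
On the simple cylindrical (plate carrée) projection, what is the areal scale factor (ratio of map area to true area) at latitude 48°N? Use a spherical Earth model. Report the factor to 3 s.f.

For the equirectangular projection with φ₀ = 0 (plate carrée), h = 1 along meridians and k = sec φ along parallels.
Areal scale = h·k = 1 × sec φ; at 48°, h = 1.000, k = 1.494, so h·k = 1.494.

1.49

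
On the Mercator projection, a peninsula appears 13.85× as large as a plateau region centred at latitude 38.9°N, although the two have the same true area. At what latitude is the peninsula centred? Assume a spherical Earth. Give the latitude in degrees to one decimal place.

77.9°

For equal true areas on Mercator, apparent areas scale as sec²φ, so the ratio is cos²φ₂ / cos²φ₁.
cos²φ₂ / cos²φ₁ = 13.85  ⇒  cos φ₁ = cos 38.9° / √13.85 = 0.7782/3.722 = 0.2091.
φ₁ = arccos(0.2091) ≈ 77.9°.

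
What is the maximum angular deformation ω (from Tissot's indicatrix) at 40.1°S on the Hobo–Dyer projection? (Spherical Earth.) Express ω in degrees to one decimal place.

Hobo–Dyer is a cylindrical equal-area projection with standard parallels at ±37.5°. A cylindrical equal-area projection with standard parallel φ₀ has meridian scale h = cos φ / cos φ₀ and parallel scale k = cos φ₀ / cos φ (so areas are preserved, h·k = 1).
At 40.1°: h = 0.9642, k = 1.037; principal scales a = 1.037, b = 0.9642.
sin(ω/2) = (a − b)/(a + b) = 0.07301/2.001 = 0.03648, so ω = 2 arcsin(0.03648) ≈ 4.2°.

4.2°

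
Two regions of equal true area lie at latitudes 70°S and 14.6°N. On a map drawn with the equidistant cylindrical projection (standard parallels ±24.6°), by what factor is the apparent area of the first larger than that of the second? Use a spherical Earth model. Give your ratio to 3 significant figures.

2.83

In the equirectangular projection with standard parallel φ₀ = 24.6° (x = Rλ cos φ₀, y = Rφ), meridians are true-scale (h = 1) and the parallel scale is k = cos φ₀ / cos φ.
Areal scale at 70°: h·k = 1.000 × 2.658 = 2.658.
Areal scale at 14.6°: h·k = 1.000 × 0.9396 = 0.9396.
Ratio = 2.658/0.9396 ≈ 2.83.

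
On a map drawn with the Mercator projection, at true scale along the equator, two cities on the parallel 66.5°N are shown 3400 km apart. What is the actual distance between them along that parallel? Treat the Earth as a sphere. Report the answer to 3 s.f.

The Mercator projection is conformal; its linear scale factor is the same in every direction and equals sec φ = 1/cos φ.
Along the parallel at 66.5°, map distances are exaggerated by k = sec 66.5° = 2.508.
True distance = 3400 / 2.508 = 3400 × cos 66.5° ≈ 1360 km.

1360 km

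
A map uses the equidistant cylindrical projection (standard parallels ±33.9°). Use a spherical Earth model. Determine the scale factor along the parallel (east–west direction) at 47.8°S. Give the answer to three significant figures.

With standard parallel φ₀ = 33.9°, the equirectangular projection gives x = Rλ cos φ₀, y = Rφ, so h = 1 and k = cos 33.9° / cos φ.
k = cos 33.9° / cos 47.8° = 0.8300/0.6717 = 1.236.

1.24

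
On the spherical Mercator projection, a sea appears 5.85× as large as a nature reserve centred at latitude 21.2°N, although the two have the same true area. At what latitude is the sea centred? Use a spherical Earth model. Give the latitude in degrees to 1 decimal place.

Mercator areal scale is sec²φ, so apparent-area ratio = sec²φ₁ / sec²φ₂ = cos²φ₂ / cos²φ₁.
cos²φ₂ / cos²φ₁ = 5.85  ⇒  cos φ₁ = cos 21.2° / √5.85 = 0.9323/2.419 = 0.3855.
φ₁ = arccos(0.3855) ≈ 67.3°.

67.3°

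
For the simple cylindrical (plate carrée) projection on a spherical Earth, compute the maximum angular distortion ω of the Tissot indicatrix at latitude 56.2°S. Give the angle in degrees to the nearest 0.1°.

33.1°

For the equirectangular projection with φ₀ = 0 (plate carrée), h = 1 along meridians and k = sec φ along parallels.
At 56.2°: h = 1.000, k = 1.798; principal scales a = 1.798, b = 1.000.
sin(ω/2) = (a − b)/(a + b) = 0.7976/2.798 = 0.2851, so ω = 2 arcsin(0.2851) ≈ 33.1°.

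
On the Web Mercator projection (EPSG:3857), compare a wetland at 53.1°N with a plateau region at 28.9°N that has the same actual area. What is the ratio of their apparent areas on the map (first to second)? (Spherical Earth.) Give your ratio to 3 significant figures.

On Mercator, area is exaggerated by sec²φ = 1/cos²φ.
At 53.1°: sec²(53.1°) = 1/0.6004² = 2.774.
At 28.9°: sec²(28.9°) = 1/0.8755² = 1.305.
Ratio = 2.774/1.305 = cos²(28.9°)/cos²(53.1°) ≈ 2.13.

2.13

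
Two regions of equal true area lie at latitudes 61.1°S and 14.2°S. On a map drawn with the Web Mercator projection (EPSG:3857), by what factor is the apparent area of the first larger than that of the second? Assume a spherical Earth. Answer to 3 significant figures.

4.02

Mercator is conformal with k = sec φ, so areal scale = k² = sec²φ.
At 61.1°: sec²(61.1°) = 1/0.4833² = 4.282.
At 14.2°: sec²(14.2°) = 1/0.9694² = 1.064.
Ratio = 4.282/1.064 = cos²(14.2°)/cos²(61.1°) ≈ 4.02.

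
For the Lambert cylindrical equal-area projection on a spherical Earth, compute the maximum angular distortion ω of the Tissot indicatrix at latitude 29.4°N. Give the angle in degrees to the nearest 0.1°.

15.7°

The Lambert cylindrical equal-area projection is the cylindrical equal-area projection with its standard parallel at the equator (φ₀ = 0). A cylindrical equal-area projection with standard parallel φ₀ has meridian scale h = cos φ / cos φ₀ and parallel scale k = cos φ₀ / cos φ (so areas are preserved, h·k = 1).
At 29.4°: h = 0.8712, k = 1.148; principal scales a = 1.148, b = 0.8712.
sin(ω/2) = (a − b)/(a + b) = 0.2766/2.019 = 0.1370, so ω = 2 arcsin(0.1370) ≈ 15.7°.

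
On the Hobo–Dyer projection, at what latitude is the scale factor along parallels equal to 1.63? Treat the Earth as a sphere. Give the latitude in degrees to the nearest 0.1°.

Hobo–Dyer is a cylindrical equal-area projection with standard parallels at ±37.5°. Cylindrical equal-area (φ₀ = 37.5°): h = cos φ / cos 37.5° along meridians, k = cos 37.5° / cos φ along parallels; h·k = 1.
k = cos φ₀ / cos φ = 1.63  ⇒  cos φ = cos 37.5° / 1.63 = 0.4867.
φ = arccos(0.4867) ≈ 60.9°.

60.9°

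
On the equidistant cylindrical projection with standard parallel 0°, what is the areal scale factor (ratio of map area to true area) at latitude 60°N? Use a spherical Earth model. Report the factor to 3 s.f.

Plate carrée maps x = Rλ, y = Rφ. The meridian scale is h = 1 and the parallel scale is k = 1/cos φ = sec φ.
Areal scale = h·k = 1 × sec φ; at 60°, h = 1.000, k = 2.000, so h·k = 2.000.

2.00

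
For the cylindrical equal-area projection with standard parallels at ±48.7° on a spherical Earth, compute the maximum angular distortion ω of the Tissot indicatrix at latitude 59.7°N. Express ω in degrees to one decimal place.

Cylindrical equal-area (φ₀ = 48.7°): h = cos φ / cos 48.7° along meridians, k = cos 48.7° / cos φ along parallels; h·k = 1.
At 59.7°: h = 0.7644, k = 1.308; principal scales a = 1.308, b = 0.7644.
sin(ω/2) = (a − b)/(a + b) = 0.5437/2.073 = 0.2623, so ω = 2 arcsin(0.2623) ≈ 30.4°.

30.4°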